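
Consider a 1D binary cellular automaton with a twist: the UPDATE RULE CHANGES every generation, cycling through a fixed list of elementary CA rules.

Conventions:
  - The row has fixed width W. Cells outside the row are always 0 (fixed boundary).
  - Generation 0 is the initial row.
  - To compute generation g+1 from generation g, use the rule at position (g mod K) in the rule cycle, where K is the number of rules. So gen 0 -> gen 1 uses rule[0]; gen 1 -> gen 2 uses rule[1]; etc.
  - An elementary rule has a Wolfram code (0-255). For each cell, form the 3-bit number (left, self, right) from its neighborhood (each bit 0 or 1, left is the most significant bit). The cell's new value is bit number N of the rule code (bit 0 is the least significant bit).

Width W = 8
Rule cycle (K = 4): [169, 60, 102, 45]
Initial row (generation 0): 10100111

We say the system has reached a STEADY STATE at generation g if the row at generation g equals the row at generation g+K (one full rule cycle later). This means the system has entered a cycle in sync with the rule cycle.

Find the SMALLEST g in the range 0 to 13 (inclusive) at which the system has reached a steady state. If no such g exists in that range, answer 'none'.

Answer: none

Derivation:
Gen 0: 10100111
Gen 1 (rule 169): 01000110
Gen 2 (rule 60): 01100101
Gen 3 (rule 102): 10101111
Gen 4 (rule 45): 11111000
Gen 5 (rule 169): 11110011
Gen 6 (rule 60): 10001010
Gen 7 (rule 102): 10011110
Gen 8 (rule 45): 10010000
Gen 9 (rule 169): 00000111
Gen 10 (rule 60): 00000100
Gen 11 (rule 102): 00001100
Gen 12 (rule 45): 11101001
Gen 13 (rule 169): 11010000
Gen 14 (rule 60): 10111000
Gen 15 (rule 102): 11001000
Gen 16 (rule 45): 10001011
Gen 17 (rule 169): 00100110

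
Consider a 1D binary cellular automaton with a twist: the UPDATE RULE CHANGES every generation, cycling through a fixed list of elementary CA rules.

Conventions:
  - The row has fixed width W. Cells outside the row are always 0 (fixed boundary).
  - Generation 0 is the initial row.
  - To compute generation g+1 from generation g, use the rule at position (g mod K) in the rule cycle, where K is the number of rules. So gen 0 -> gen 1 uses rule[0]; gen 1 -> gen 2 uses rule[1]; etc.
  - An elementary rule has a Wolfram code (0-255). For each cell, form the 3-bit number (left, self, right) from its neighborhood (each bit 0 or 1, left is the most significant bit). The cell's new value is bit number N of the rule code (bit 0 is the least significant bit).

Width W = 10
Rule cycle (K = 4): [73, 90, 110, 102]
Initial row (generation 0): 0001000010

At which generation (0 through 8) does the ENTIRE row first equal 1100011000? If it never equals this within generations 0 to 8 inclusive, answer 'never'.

Gen 0: 0001000010
Gen 1 (rule 73): 1100011000
Gen 2 (rule 90): 1110111100
Gen 3 (rule 110): 1011100100
Gen 4 (rule 102): 1100101100
Gen 5 (rule 73): 1100001101
Gen 6 (rule 90): 1110011100
Gen 7 (rule 110): 1010110100
Gen 8 (rule 102): 1111011100

Answer: 1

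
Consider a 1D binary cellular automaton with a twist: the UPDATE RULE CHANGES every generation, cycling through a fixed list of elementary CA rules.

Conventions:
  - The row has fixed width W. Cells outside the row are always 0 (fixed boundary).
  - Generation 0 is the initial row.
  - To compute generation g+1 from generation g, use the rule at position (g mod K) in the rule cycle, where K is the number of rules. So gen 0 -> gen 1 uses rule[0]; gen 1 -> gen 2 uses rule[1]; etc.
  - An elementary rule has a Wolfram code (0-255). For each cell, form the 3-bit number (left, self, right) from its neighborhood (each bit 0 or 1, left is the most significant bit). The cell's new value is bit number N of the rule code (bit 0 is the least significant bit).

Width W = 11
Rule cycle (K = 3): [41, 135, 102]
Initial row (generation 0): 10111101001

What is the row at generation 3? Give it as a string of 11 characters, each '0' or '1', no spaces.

Gen 0: 10111101001
Gen 1 (rule 41): 01100010000
Gen 2 (rule 135): 10001110111
Gen 3 (rule 102): 10010011001

Answer: 10010011001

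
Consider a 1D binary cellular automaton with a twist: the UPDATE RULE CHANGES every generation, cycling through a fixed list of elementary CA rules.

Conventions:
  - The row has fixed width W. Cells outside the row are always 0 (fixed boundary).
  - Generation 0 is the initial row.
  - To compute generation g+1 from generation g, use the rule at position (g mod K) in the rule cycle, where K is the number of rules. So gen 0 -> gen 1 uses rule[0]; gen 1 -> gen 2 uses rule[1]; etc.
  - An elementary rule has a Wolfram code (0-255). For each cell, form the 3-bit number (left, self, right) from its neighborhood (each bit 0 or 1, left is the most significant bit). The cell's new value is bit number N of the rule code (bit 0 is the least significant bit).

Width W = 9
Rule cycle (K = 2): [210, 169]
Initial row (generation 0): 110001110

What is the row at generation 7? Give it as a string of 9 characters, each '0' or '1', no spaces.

Gen 0: 110001110
Gen 1 (rule 210): 011010111
Gen 2 (rule 169): 010101110
Gen 3 (rule 210): 100000111
Gen 4 (rule 169): 001110110
Gen 5 (rule 210): 010110011
Gen 6 (rule 169): 001100010
Gen 7 (rule 210): 010110101

Answer: 010110101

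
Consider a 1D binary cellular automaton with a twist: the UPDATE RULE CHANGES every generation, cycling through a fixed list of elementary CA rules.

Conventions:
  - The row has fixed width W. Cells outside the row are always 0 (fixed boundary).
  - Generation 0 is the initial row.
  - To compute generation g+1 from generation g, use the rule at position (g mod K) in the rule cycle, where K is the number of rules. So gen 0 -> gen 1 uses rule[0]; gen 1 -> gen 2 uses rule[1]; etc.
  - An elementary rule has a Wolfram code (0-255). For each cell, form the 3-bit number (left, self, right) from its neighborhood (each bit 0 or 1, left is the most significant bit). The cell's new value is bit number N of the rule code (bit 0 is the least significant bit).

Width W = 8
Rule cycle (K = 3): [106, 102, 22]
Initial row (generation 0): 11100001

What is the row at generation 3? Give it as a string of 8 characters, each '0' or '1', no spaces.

Gen 0: 11100001
Gen 1 (rule 106): 10100010
Gen 2 (rule 102): 11100110
Gen 3 (rule 22): 00011001

Answer: 00011001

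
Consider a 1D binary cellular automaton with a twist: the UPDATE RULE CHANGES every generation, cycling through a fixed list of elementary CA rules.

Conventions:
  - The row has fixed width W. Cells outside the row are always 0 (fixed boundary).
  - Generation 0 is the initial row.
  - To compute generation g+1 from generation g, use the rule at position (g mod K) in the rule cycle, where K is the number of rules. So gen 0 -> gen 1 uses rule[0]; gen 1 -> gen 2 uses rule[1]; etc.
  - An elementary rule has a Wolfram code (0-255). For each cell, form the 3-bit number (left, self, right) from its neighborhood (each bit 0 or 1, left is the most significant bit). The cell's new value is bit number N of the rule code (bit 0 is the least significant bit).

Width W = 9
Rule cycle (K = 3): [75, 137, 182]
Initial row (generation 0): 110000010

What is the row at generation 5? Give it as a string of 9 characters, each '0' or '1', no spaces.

Gen 0: 110000010
Gen 1 (rule 75): 110111100
Gen 2 (rule 137): 100111001
Gen 3 (rule 182): 111010111
Gen 4 (rule 75): 101000101
Gen 5 (rule 137): 000010000

Answer: 000010000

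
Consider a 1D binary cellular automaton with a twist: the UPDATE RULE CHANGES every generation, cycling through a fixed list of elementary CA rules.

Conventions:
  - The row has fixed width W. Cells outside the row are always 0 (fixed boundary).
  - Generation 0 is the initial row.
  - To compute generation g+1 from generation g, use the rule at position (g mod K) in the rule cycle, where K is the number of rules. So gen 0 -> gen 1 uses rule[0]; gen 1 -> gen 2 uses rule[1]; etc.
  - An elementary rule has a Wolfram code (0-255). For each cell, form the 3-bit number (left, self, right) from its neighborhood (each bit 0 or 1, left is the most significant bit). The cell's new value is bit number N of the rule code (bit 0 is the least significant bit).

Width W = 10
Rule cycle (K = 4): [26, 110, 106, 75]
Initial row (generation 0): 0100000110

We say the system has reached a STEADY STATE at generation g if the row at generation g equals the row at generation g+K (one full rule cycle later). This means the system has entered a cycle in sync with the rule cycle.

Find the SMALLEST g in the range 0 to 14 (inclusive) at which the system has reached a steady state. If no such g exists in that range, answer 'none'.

Answer: 13

Derivation:
Gen 0: 0100000110
Gen 1 (rule 26): 1010001101
Gen 2 (rule 110): 1110011111
Gen 3 (rule 106): 1010110001
Gen 4 (rule 75): 0000110110
Gen 5 (rule 26): 0001100101
Gen 6 (rule 110): 0011101111
Gen 7 (rule 106): 0110111001
Gen 8 (rule 75): 1110101010
Gen 9 (rule 26): 1000000001
Gen 10 (rule 110): 1000000011
Gen 11 (rule 106): 0000000111
Gen 12 (rule 75): 1111111101
Gen 13 (rule 26): 1000000000
Gen 14 (rule 110): 1000000000
Gen 15 (rule 106): 0000000000
Gen 16 (rule 75): 1111111111
Gen 17 (rule 26): 1000000000
Gen 18 (rule 110): 1000000000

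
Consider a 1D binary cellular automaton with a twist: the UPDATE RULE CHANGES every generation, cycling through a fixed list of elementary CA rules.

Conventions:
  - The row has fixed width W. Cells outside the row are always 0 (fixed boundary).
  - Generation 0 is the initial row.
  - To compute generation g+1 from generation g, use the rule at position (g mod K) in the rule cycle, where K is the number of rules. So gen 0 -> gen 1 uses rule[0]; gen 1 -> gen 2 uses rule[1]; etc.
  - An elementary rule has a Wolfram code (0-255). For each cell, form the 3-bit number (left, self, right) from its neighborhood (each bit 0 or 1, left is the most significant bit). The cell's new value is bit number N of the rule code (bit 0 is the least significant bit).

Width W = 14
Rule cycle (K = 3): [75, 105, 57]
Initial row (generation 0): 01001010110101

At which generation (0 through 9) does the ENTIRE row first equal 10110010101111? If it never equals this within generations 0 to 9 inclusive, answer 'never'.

Gen 0: 01001010110101
Gen 1 (rule 75): 10010000110000
Gen 2 (rule 105): 00000110110111
Gen 3 (rule 57): 11110101101100
Gen 4 (rule 75): 10010001101101
Gen 5 (rule 105): 00000101111110
Gen 6 (rule 57): 11110011000001
Gen 7 (rule 75): 10010111011110
Gen 8 (rule 105): 00001101110010
Gen 9 (rule 57): 11101011001001

Answer: never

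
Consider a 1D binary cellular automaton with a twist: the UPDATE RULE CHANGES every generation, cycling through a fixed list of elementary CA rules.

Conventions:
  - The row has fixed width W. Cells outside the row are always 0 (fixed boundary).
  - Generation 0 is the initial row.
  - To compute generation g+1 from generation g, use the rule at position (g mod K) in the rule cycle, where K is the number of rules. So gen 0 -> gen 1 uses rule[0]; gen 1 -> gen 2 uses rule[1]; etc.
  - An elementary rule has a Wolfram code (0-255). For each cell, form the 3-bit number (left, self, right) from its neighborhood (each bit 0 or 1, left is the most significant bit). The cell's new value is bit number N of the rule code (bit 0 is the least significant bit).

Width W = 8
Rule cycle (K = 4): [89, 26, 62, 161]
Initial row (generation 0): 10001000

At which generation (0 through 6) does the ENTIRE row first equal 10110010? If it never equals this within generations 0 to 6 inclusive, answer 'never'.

Gen 0: 10001000
Gen 1 (rule 89): 01100111
Gen 2 (rule 26): 11011100
Gen 3 (rule 62): 10110010
Gen 4 (rule 161): 01000000
Gen 5 (rule 89): 00111111
Gen 6 (rule 26): 01100000

Answer: 3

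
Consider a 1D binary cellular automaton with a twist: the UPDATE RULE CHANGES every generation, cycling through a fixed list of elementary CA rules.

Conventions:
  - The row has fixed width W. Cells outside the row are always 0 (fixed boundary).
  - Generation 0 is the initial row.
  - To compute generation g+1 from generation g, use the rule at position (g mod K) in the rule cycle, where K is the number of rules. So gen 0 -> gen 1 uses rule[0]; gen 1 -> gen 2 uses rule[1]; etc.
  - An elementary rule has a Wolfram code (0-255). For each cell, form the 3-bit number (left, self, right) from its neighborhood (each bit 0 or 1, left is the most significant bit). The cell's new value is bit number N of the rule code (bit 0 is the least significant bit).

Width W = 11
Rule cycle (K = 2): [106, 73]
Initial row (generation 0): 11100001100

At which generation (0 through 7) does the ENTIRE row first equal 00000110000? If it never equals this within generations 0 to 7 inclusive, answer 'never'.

Answer: never

Derivation:
Gen 0: 11100001100
Gen 1 (rule 106): 10100011100
Gen 2 (rule 73): 00001010101
Gen 3 (rule 106): 00010101010
Gen 4 (rule 73): 11000000000
Gen 5 (rule 106): 11000000000
Gen 6 (rule 73): 11011111111
Gen 7 (rule 106): 11110000001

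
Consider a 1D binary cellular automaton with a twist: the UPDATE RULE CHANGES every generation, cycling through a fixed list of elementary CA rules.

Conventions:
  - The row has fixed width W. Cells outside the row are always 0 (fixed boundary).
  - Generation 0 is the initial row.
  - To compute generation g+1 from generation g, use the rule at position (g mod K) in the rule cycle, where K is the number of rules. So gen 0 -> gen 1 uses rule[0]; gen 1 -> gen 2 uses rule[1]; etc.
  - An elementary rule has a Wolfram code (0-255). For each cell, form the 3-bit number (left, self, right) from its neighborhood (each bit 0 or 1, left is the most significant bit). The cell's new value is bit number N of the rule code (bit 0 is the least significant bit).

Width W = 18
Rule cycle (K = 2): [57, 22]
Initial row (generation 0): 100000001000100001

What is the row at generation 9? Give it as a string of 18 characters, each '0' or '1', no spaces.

Gen 0: 100000001000100001
Gen 1 (rule 57): 011111100110011100
Gen 2 (rule 22): 100000011001100010
Gen 3 (rule 57): 011111010101011001
Gen 4 (rule 22): 100000010101000111
Gen 5 (rule 57): 011111001010110100
Gen 6 (rule 22): 100000111010000110
Gen 7 (rule 57): 011110100101110101
Gen 8 (rule 22): 100000111100000101
Gen 9 (rule 57): 011110100011110010

Answer: 011110100011110010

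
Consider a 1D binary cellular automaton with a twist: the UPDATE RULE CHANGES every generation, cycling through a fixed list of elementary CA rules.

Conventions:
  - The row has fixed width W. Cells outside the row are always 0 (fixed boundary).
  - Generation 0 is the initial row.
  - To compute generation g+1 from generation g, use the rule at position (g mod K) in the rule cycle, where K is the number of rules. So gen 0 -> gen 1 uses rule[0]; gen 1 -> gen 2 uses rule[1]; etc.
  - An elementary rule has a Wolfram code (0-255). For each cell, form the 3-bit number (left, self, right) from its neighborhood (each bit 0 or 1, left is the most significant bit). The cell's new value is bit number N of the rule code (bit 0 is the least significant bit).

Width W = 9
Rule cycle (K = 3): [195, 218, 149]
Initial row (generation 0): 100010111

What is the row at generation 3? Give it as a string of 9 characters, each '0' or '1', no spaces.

Answer: 001100010

Derivation:
Gen 0: 100010111
Gen 1 (rule 195): 001100011
Gen 2 (rule 218): 011110111
Gen 3 (rule 149): 001100010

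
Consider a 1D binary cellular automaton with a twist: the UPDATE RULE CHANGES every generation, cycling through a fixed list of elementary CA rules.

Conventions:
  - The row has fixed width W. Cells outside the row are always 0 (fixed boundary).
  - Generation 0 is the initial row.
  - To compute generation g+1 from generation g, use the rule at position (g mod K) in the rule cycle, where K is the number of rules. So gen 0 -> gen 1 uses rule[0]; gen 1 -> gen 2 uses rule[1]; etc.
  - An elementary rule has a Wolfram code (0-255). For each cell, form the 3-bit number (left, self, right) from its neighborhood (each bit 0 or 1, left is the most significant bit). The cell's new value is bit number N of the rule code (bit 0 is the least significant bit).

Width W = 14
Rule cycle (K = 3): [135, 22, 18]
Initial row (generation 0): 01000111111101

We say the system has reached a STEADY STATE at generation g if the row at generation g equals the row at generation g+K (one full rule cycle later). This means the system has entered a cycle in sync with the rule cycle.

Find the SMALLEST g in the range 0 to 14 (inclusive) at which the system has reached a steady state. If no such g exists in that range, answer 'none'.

Answer: 5

Derivation:
Gen 0: 01000111111101
Gen 1 (rule 135): 11011011111001
Gen 2 (rule 22): 00000000000111
Gen 3 (rule 18): 00000000001000
Gen 4 (rule 135): 11111111111011
Gen 5 (rule 22): 00000000000000
Gen 6 (rule 18): 00000000000000
Gen 7 (rule 135): 11111111111111
Gen 8 (rule 22): 00000000000000
Gen 9 (rule 18): 00000000000000
Gen 10 (rule 135): 11111111111111
Gen 11 (rule 22): 00000000000000
Gen 12 (rule 18): 00000000000000
Gen 13 (rule 135): 11111111111111
Gen 14 (rule 22): 00000000000000
Gen 15 (rule 18): 00000000000000
Gen 16 (rule 135): 11111111111111
Gen 17 (rule 22): 00000000000000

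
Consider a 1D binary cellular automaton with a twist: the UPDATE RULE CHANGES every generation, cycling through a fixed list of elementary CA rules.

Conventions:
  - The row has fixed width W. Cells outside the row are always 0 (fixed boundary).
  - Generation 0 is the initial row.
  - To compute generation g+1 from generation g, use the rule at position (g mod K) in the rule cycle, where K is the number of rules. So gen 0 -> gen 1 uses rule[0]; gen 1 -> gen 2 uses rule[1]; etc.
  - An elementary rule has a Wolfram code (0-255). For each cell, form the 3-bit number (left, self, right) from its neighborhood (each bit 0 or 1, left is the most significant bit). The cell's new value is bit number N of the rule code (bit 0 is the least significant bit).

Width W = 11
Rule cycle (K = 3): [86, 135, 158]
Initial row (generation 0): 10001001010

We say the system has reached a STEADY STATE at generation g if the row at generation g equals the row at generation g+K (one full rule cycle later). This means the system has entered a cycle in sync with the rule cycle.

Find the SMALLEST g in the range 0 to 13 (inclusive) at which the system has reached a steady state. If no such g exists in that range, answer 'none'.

Gen 0: 10001001010
Gen 1 (rule 86): 11011111011
Gen 2 (rule 135): 00001110000
Gen 3 (rule 158): 00011101000
Gen 4 (rule 86): 00100101100
Gen 5 (rule 135): 11101100001
Gen 6 (rule 158): 11001010011
Gen 7 (rule 86): 01111011101
Gen 8 (rule 135): 10110001001
Gen 9 (rule 158): 10101011111
Gen 10 (rule 86): 10101000001
Gen 11 (rule 135): 10101011111
Gen 12 (rule 158): 10101011110
Gen 13 (rule 86): 10101000011
Gen 14 (rule 135): 10101011100
Gen 15 (rule 158): 10101011010
Gen 16 (rule 86): 10101001011

Answer: none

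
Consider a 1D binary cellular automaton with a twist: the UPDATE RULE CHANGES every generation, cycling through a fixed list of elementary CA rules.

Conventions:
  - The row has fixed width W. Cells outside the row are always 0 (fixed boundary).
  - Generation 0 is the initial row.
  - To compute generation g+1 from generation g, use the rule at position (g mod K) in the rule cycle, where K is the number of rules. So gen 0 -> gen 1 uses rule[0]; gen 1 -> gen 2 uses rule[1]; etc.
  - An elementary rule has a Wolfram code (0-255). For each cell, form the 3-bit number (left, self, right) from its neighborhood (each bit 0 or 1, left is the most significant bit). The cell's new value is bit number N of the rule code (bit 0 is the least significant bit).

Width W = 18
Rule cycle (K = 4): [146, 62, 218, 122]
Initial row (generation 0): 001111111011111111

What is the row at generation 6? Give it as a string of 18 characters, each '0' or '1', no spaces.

Answer: 111111101110000000

Derivation:
Gen 0: 001111111011111111
Gen 1 (rule 146): 010111110001111110
Gen 2 (rule 62): 111100001011000001
Gen 3 (rule 218): 111110010011100010
Gen 4 (rule 122): 100011101110110101
Gen 5 (rule 146): 010101000100000000
Gen 6 (rule 62): 111111101110000000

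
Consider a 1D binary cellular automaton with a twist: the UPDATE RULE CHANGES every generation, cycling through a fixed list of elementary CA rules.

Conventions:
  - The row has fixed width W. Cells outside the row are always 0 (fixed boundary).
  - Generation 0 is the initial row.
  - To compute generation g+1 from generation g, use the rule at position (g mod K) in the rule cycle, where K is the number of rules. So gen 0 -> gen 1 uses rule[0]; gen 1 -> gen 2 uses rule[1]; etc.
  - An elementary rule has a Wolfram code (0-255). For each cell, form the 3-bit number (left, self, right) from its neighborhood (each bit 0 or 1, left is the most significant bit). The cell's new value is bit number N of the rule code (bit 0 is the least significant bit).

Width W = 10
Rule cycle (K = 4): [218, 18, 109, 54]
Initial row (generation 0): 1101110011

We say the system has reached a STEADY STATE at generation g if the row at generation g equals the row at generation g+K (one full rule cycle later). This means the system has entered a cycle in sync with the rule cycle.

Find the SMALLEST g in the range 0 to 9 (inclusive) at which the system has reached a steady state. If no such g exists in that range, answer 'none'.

Gen 0: 1101110011
Gen 1 (rule 218): 1101111111
Gen 2 (rule 18): 0000000000
Gen 3 (rule 109): 1111111111
Gen 4 (rule 54): 0000000000
Gen 5 (rule 218): 0000000000
Gen 6 (rule 18): 0000000000
Gen 7 (rule 109): 1111111111
Gen 8 (rule 54): 0000000000
Gen 9 (rule 218): 0000000000
Gen 10 (rule 18): 0000000000
Gen 11 (rule 109): 1111111111
Gen 12 (rule 54): 0000000000
Gen 13 (rule 218): 0000000000

Answer: 2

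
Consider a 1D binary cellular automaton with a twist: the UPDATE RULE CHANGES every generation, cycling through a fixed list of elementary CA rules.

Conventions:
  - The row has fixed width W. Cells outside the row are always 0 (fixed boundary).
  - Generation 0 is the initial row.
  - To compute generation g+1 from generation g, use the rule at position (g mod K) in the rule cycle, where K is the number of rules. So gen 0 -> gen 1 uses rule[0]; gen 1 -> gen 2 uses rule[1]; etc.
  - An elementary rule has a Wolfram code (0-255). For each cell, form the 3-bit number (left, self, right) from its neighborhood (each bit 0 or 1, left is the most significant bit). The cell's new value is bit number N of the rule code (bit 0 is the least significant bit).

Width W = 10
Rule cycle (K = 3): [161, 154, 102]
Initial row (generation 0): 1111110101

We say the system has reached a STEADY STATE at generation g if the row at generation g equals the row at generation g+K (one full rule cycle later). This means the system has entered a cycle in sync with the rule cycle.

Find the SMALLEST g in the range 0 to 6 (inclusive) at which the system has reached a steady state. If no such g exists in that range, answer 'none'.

Answer: none

Derivation:
Gen 0: 1111110101
Gen 1 (rule 161): 0111101010
Gen 2 (rule 154): 1111000001
Gen 3 (rule 102): 0001000011
Gen 4 (rule 161): 1100011000
Gen 5 (rule 154): 1010110100
Gen 6 (rule 102): 1111011100
Gen 7 (rule 161): 0110101001
Gen 8 (rule 154): 1100000110
Gen 9 (rule 102): 0100001010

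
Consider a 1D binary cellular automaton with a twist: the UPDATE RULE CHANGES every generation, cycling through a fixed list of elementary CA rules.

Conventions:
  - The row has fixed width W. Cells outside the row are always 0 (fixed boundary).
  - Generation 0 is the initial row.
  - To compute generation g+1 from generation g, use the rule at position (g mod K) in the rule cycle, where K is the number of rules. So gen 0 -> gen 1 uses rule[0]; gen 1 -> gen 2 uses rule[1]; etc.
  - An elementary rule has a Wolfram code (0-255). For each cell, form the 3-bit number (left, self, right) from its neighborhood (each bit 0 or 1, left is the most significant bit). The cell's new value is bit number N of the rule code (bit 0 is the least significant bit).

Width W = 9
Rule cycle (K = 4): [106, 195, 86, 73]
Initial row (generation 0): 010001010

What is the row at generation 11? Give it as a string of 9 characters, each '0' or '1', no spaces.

Gen 0: 010001010
Gen 1 (rule 106): 100010100
Gen 2 (rule 195): 001100001
Gen 3 (rule 86): 010110011
Gen 4 (rule 73): 000110011
Gen 5 (rule 106): 001110111
Gen 6 (rule 195): 110110011
Gen 7 (rule 86): 010011101
Gen 8 (rule 73): 000010100
Gen 9 (rule 106): 000101000
Gen 10 (rule 195): 111000011
Gen 11 (rule 86): 001100101

Answer: 001100101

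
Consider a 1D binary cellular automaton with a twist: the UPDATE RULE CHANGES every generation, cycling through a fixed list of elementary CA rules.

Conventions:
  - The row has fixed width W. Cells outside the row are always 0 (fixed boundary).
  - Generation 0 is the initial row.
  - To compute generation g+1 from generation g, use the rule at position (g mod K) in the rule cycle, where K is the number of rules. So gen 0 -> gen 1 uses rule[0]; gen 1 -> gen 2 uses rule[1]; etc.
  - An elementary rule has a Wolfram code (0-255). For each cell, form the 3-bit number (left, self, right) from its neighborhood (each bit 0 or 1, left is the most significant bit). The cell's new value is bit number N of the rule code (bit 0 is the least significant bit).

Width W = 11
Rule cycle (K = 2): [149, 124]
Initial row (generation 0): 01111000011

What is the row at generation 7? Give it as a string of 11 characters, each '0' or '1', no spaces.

Answer: 11100111011

Derivation:
Gen 0: 01111000011
Gen 1 (rule 149): 00110111000
Gen 2 (rule 124): 00111101100
Gen 3 (rule 149): 10011000011
Gen 4 (rule 124): 11011100011
Gen 5 (rule 149): 00001011000
Gen 6 (rule 124): 00001111100
Gen 7 (rule 149): 11100111011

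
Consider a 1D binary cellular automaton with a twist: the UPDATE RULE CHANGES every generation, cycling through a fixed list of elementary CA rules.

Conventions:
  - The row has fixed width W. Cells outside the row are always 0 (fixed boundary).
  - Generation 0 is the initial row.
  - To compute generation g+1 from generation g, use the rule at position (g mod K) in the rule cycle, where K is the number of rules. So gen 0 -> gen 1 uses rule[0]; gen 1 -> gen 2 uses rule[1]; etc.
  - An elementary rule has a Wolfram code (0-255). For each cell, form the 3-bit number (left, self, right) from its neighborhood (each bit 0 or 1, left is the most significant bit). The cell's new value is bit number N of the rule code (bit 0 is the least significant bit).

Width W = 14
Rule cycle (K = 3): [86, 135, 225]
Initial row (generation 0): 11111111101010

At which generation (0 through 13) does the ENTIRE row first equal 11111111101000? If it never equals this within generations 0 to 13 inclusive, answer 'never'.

Answer: 2

Derivation:
Gen 0: 11111111101010
Gen 1 (rule 86): 00000000101011
Gen 2 (rule 135): 11111111101000
Gen 3 (rule 225): 01111111110011
Gen 4 (rule 86): 10000000011101
Gen 5 (rule 135): 10111111101001
Gen 6 (rule 225): 01011111110000
Gen 7 (rule 86): 11000000011000
Gen 8 (rule 135): 00011111100011
Gen 9 (rule 225): 11001111101001
Gen 10 (rule 86): 01110000101111
Gen 11 (rule 135): 10100111100110
Gen 12 (rule 225): 01000011100010
Gen 13 (rule 86): 11100100110111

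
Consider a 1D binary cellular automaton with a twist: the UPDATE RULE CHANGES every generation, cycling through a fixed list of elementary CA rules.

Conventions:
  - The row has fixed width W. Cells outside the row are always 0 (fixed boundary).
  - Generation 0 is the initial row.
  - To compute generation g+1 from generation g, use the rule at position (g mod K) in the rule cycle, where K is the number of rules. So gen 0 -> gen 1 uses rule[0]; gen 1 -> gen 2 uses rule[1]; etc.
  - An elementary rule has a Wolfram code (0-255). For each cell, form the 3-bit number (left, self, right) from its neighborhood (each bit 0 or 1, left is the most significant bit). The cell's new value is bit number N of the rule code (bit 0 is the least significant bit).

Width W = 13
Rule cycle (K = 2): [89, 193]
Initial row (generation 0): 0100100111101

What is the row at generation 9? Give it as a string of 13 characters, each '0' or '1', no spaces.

Answer: 0111100101100

Derivation:
Gen 0: 0100100111101
Gen 1 (rule 89): 0010010100100
Gen 2 (rule 193): 1000000000001
Gen 3 (rule 89): 0111111111100
Gen 4 (rule 193): 0011111111101
Gen 5 (rule 89): 1010000000100
Gen 6 (rule 193): 0000111110001
Gen 7 (rule 89): 1110100011100
Gen 8 (rule 193): 0110001001101
Gen 9 (rule 89): 0111100101100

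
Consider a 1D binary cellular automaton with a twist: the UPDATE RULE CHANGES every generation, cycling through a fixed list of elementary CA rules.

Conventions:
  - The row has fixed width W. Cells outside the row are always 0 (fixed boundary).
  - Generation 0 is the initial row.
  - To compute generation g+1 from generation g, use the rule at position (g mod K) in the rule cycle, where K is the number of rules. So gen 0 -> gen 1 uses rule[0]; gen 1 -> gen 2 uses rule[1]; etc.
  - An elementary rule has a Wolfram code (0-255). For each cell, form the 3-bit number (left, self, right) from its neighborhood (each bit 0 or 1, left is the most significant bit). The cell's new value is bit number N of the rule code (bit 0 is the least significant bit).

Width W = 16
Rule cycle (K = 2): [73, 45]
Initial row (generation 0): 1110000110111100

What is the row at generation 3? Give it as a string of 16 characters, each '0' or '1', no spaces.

Answer: 1000101101100101

Derivation:
Gen 0: 1110000110111100
Gen 1 (rule 73): 1010110110100101
Gen 2 (rule 45): 1111101101100111
Gen 3 (rule 73): 1000101101100101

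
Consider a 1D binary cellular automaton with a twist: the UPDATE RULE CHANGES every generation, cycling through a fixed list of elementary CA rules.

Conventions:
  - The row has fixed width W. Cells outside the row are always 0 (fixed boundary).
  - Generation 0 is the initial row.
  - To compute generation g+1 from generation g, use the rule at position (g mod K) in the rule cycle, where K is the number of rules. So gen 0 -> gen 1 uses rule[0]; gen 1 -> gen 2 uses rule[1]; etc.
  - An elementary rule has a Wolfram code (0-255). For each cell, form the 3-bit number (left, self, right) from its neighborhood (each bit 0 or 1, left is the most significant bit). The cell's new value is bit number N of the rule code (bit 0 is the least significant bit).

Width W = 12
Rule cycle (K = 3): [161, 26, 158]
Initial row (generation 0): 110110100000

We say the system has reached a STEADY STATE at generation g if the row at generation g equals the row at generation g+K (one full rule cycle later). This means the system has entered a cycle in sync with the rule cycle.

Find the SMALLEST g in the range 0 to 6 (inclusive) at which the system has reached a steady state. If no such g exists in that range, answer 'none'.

Answer: none

Derivation:
Gen 0: 110110100000
Gen 1 (rule 161): 001001001111
Gen 2 (rule 26): 010110111000
Gen 3 (rule 158): 110100110100
Gen 4 (rule 161): 001000001001
Gen 5 (rule 26): 010100010110
Gen 6 (rule 158): 110110110101
Gen 7 (rule 161): 001001001010
Gen 8 (rule 26): 010110110001
Gen 9 (rule 158): 110100101011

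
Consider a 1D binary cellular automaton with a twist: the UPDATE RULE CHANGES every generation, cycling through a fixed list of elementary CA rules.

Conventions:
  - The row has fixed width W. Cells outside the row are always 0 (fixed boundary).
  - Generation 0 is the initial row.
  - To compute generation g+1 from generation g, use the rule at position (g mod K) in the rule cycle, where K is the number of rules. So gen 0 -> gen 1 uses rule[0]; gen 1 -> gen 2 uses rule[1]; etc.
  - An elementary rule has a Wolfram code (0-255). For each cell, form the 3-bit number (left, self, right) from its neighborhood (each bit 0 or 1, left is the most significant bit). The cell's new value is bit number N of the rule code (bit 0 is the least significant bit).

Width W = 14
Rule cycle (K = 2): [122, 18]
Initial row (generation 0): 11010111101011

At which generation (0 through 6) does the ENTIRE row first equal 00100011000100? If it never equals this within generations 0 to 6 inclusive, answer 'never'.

Answer: 6

Derivation:
Gen 0: 11010111101011
Gen 1 (rule 122): 11101100110111
Gen 2 (rule 18): 00000011000000
Gen 3 (rule 122): 00000111100000
Gen 4 (rule 18): 00001000010000
Gen 5 (rule 122): 00010100101000
Gen 6 (rule 18): 00100011000100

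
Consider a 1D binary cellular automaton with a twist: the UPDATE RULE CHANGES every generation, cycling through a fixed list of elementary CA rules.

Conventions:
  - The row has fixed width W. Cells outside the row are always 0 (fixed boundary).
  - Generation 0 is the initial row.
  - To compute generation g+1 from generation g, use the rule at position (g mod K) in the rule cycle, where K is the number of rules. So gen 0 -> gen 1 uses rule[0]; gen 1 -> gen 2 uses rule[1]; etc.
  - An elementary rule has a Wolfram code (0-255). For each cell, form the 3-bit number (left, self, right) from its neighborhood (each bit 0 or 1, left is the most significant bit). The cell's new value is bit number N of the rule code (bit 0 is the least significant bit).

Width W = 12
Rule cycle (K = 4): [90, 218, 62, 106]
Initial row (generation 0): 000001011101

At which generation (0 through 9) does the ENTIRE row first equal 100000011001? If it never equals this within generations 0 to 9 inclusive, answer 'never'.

Gen 0: 000001011101
Gen 1 (rule 90): 000010010100
Gen 2 (rule 218): 000101100010
Gen 3 (rule 62): 001111010111
Gen 4 (rule 106): 011001101101
Gen 5 (rule 90): 111111101100
Gen 6 (rule 218): 111111101110
Gen 7 (rule 62): 100000011001
Gen 8 (rule 106): 000000111010
Gen 9 (rule 90): 000001101001

Answer: 7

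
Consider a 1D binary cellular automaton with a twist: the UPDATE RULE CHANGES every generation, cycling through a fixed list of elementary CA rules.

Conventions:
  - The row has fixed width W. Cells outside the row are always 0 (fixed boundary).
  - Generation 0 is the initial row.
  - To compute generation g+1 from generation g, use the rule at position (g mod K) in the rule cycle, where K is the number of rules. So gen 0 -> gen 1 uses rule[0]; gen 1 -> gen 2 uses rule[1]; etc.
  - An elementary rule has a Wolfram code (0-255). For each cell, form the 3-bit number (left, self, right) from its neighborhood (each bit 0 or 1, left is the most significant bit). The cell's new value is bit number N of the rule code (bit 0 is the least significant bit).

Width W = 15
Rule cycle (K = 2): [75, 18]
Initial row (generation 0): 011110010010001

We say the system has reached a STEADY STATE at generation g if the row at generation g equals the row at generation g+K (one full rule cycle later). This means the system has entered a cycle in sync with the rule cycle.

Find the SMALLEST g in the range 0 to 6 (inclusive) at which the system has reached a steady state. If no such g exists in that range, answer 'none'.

Answer: 4

Derivation:
Gen 0: 011110010010001
Gen 1 (rule 75): 110010100100110
Gen 2 (rule 18): 001100011011001
Gen 3 (rule 75): 111101111011010
Gen 4 (rule 18): 000000000000001
Gen 5 (rule 75): 111111111111110
Gen 6 (rule 18): 000000000000001
Gen 7 (rule 75): 111111111111110
Gen 8 (rule 18): 000000000000001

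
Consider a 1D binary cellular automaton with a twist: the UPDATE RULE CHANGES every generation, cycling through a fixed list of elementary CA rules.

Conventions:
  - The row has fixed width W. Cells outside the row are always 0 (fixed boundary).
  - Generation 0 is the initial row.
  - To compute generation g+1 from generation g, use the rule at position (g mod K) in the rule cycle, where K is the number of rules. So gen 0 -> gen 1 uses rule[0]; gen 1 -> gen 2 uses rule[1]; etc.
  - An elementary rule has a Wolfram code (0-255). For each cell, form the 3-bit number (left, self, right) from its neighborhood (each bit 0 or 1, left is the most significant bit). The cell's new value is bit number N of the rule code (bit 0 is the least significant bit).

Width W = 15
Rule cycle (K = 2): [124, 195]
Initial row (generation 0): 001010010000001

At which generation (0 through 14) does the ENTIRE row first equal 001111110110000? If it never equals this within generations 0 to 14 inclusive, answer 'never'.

Gen 0: 001010010000001
Gen 1 (rule 124): 001111011000001
Gen 2 (rule 195): 110111001011110
Gen 3 (rule 124): 111101101110011
Gen 4 (rule 195): 011100100110101
Gen 5 (rule 124): 010110110111111
Gen 6 (rule 195): 100010010011111
Gen 7 (rule 124): 110011011010001
Gen 8 (rule 195): 010101001000110
Gen 9 (rule 124): 011111101100111
Gen 10 (rule 195): 101111100101011
Gen 11 (rule 124): 111000110111111
Gen 12 (rule 195): 011011010011111
Gen 13 (rule 124): 011111111010001
Gen 14 (rule 195): 101111111000110

Answer: never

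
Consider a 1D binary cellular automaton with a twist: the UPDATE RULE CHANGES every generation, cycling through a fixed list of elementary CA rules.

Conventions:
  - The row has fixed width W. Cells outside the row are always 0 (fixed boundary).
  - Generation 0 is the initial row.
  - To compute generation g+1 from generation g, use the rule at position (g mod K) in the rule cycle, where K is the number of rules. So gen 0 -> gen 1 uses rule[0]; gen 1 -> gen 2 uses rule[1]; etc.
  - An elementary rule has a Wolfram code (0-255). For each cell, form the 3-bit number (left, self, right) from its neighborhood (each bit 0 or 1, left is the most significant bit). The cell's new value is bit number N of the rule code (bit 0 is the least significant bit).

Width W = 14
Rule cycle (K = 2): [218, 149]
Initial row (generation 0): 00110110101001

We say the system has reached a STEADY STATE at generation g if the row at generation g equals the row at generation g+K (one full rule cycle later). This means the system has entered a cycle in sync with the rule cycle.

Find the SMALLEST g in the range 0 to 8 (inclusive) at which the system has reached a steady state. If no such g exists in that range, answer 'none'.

Gen 0: 00110110101001
Gen 1 (rule 218): 01110110000110
Gen 2 (rule 149): 00100001110001
Gen 3 (rule 218): 01010011111010
Gen 4 (rule 149): 01011001110011
Gen 5 (rule 218): 10011111111111
Gen 6 (rule 149): 11001111111110
Gen 7 (rule 218): 11111111111111
Gen 8 (rule 149): 01111111111110
Gen 9 (rule 218): 11111111111111
Gen 10 (rule 149): 01111111111110

Answer: 7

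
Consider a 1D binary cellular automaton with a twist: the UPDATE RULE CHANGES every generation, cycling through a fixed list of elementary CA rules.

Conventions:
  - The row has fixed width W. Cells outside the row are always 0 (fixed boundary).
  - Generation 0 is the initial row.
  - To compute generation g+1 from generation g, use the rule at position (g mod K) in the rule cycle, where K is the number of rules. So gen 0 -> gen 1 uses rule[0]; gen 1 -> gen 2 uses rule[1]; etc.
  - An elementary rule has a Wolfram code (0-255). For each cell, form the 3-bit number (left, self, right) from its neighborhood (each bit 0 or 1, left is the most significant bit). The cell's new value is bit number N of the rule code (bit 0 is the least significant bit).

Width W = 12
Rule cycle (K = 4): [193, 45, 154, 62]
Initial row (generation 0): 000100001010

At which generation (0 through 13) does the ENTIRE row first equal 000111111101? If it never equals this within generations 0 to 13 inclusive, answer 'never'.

Gen 0: 000100001010
Gen 1 (rule 193): 110001100000
Gen 2 (rule 45): 100101001111
Gen 3 (rule 154): 011000111110
Gen 4 (rule 62): 110101100001
Gen 5 (rule 193): 010000101100
Gen 6 (rule 45): 010110111001
Gen 7 (rule 154): 100100110110
Gen 8 (rule 62): 111111101101
Gen 9 (rule 193): 011111100100
Gen 10 (rule 45): 010000000101
Gen 11 (rule 154): 101000001000
Gen 12 (rule 62): 111100011100
Gen 13 (rule 193): 011101001101

Answer: never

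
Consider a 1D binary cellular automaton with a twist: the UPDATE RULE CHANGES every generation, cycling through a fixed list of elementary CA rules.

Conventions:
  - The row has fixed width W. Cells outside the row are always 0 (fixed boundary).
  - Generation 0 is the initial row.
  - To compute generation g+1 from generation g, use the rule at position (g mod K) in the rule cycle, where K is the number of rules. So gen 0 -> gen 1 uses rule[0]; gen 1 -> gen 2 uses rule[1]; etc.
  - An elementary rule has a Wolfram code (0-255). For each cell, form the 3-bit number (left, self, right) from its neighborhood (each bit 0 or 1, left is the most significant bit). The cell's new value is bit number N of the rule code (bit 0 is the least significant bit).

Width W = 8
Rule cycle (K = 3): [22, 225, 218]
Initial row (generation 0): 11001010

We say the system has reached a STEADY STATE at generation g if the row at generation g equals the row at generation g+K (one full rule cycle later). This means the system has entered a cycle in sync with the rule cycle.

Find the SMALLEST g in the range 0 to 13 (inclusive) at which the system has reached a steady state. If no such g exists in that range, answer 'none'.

Gen 0: 11001010
Gen 1 (rule 22): 00111011
Gen 2 (rule 225): 10011101
Gen 3 (rule 218): 01111100
Gen 4 (rule 22): 10000010
Gen 5 (rule 225): 00111000
Gen 6 (rule 218): 01111100
Gen 7 (rule 22): 10000010
Gen 8 (rule 225): 00111000
Gen 9 (rule 218): 01111100
Gen 10 (rule 22): 10000010
Gen 11 (rule 225): 00111000
Gen 12 (rule 218): 01111100
Gen 13 (rule 22): 10000010
Gen 14 (rule 225): 00111000
Gen 15 (rule 218): 01111100
Gen 16 (rule 22): 10000010

Answer: 3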